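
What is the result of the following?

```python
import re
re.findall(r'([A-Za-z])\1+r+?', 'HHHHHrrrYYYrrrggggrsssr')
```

['H', 'Y', 'g', 's']

`\1` has to match the exact text group 1 already captured.
With a single group, `findall` returns only what that group captured — 4 items.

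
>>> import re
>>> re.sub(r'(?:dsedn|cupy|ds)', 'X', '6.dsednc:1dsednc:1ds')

'6.Xc:1Xc:1X'

Alternation tries branches left to right and keeps the first one that lets the overall match succeed at that position.
Every occurrence is swapped for 'X'.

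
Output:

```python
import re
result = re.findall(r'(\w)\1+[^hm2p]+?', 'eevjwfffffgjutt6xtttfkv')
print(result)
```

['e', 'f', 't', 't']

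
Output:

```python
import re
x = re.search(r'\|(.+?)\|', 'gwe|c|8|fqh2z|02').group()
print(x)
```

`re.search` tries every starting position until one works.
The match spans [3:6] → '|c|'.
Captured: group 1 = 'c'.

|c|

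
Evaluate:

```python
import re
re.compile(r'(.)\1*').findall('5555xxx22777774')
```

['5', 'x', '2', '7', '4']

A backreference is literal: `\1` must see the identical characters the first group matched.
Matches: at [0:4] match '5555', group 1 = '5'; at [4:7] match 'xxx', group 1 = 'x'; at [7:9] match '22', group 1 = '2'; at [9:14] match '77777', group 1 = '7'; at [14:15] match '4', group 1 = '4'.
Because there's exactly one group, `findall` drops the full match and keeps group 1 from each hit.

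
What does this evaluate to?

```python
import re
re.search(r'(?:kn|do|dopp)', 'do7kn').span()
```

(0, 2)

`re.search` scans for the first position where the pattern succeeds.
The match spans [0:2] → 'do'.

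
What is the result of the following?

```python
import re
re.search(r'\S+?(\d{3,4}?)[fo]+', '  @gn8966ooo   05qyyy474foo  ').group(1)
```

This matches one or more of a non-whitespace character (lazy); then 3 to 4 of a digit (lazy) (captured); then one or more of one of [fo].
`search` walks the string left to right and returns the first match it finds.
The match spans [2:12] → '@gn8966ooo'.
Captured: group 1 = '8966'.

'8966'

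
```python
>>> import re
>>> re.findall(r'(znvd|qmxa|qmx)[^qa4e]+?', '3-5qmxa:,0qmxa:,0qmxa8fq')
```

['qmxa', 'qmxa', 'qmxa']

`findall` collects group 1 from each match (3 total).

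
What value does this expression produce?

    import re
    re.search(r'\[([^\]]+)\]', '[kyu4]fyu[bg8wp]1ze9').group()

`re.search` tries every starting position until one works.
The match spans [0:6] → '[kyu4]'.
Captured: group 1 = 'kyu4'.

'[kyu4]'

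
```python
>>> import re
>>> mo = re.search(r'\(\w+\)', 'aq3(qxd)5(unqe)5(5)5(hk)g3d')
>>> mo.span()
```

(3, 8)

The match spans [3:8] → '(qxd)'.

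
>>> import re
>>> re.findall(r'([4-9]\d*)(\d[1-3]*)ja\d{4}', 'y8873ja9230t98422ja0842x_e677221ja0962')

[('887', '3'), ('9842', '2'), ('67722', '1')]

This matches a character in [4-9], then zero or more of a digit (captured); then a digit, then zero or more of a character in [1-3] (captured); then the literal 'ja', then exactly 4 of a digit.
Scanning left to right: at [1:11] match '8873ja9230', groups = ('887', '3'); at [12:23] match '98422ja0842', groups = ('9842', '2'); at [26:38] match '677221ja0962', groups = ('67722', '1').
`findall` packs the 2 group values into a tuple for every match.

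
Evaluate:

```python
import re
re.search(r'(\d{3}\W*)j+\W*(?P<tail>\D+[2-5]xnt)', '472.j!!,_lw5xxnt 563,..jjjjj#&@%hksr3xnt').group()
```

'563,..jjjjj#&@%hksr3xnt'

The pattern matches exactly 3 of a digit, then zero or more of a non-word character (captured); then one or more of the literal 'j', then zero or more of a non-word character; then one or more of a non-digit, then a character in [2-5], then the literal 'xnt' (captured as 'tail').
`search` walks the string left to right and returns the first match it finds.
The match spans [17:40] → '563,..jjjjj#&@%hksr3xnt'.
Captured: group 1 = '563,..', group 2 = 'hksr3xnt'.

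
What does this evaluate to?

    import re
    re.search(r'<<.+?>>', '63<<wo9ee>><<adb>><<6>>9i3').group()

'<<wo9ee>>'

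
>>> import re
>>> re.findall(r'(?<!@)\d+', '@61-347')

The negative lookahead/lookbehind blocks any match where the forbidden context is present.
Walking the string: at [2:3] → '1'; at [4:7] → '347'.
`findall` yields the raw match text (2 of them) because the pattern has no groups.

['1', '347']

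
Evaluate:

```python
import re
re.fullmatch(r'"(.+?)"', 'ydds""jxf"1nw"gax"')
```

For `fullmatch`, every character of the input must be accounted for by the pattern.
Here the pattern can't cover the whole string, so the call returns None.

None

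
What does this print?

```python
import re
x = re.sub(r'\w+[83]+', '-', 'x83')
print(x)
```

Pattern: one or more of a word character; then one or more of one of [83].
Matches: at [0:3] → 'x83'.
`sub` substitutes '-' at each match site.

-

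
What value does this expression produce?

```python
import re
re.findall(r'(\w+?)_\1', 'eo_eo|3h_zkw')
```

The backreference `\1` re-matches whatever the first group consumed, character for character.
Because there's exactly one group, `findall` drops the full match and keeps group 1 from the one hit.

['eo']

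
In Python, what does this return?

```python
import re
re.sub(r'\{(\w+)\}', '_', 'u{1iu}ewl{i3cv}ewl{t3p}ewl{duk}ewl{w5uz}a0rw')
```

Every occurrence is swapped for '_'.

'u_ewl_ewl_ewl_ewl_a0rw'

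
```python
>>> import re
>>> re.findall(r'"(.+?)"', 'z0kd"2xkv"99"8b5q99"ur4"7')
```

Because the quantifier is non-greedy, it stops expanding at the earliest point where the rest of the pattern can succeed.
Because there's exactly one group, `findall` drops the full match and keeps group 1 from each hit.

['2xkv', '8b5q99']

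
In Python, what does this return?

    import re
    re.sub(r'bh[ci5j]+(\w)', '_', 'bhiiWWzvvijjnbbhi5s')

'_Wzvvijjnb_'

`sub` substitutes '_' at each match site.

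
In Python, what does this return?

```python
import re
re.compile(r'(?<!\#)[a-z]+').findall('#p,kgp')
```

Because the assertion is negative and zero-width, positions next to the forbidden text are skipped.
Since nothing is captured, `findall` lists the 1 matched substring directly.

['kgp']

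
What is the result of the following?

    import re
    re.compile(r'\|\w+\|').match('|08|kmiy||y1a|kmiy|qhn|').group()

'|08|'

`re.match` won't scan ahead — the pattern has to work from the very first character.
The match spans [0:4] → '|08|'.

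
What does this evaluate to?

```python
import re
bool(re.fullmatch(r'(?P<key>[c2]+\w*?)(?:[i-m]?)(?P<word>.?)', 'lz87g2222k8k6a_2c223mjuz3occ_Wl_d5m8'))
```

False

Pattern: one or more of one of [c2], then zero or more of a word character (lazy) (captured as 'key'); then optionally a character in [i-m] (non-capturing group); then optionally any character (captured as 'word').
`re.fullmatch` is like wrapping the pattern in `^…$` (in single-line mode).
Here the string isn't matched end-to-end, so the call returns None, and `bool(None)` is False.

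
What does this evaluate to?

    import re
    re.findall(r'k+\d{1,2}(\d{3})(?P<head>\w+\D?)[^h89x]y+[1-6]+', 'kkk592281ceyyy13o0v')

[('228', '1cey')]

Pattern: one or more of the literal 'k', then 1 to 2 of a digit; then exactly 3 of a digit (captured); then one or more of a word character, then optionally a non-digit (captured as 'head'); then any character except [h89x], then one or more of the literal 'y', then one or more of a character in [1-6].
`findall` packs the 2 group values into a tuple for every match.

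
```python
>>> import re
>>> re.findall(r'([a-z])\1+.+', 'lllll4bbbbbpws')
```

['l']

`\1` has to match the exact text group 1 already captured.
Walking the string: at [0:14] match 'lllll4bbbbbpws', group 1 = 'l'.
`findall` collects group 1 from the one match (1 total).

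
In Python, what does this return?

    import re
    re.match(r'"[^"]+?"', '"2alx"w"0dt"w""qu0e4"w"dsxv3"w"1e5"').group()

'"2alx"'

`re.match` won't scan ahead — the pattern has to work from the very first character.
The match spans [0:6] → '"2alx"'.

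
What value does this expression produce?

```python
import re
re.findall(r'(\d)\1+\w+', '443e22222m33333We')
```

['4']

A backreference is literal: `\1` must see the identical characters the first group matched.
Walking the string: at [0:17] match '443e22222m33333We', group 1 = '4'.
`findall` collects group 1 from the one match (1 total).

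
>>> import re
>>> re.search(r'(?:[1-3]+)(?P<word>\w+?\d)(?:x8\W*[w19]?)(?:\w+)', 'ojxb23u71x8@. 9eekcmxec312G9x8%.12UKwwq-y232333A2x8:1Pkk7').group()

This matches one or more of a character in [1-3] (non-capturing group); then one or more of a word character (lazy), then a digit (captured as 'word'); then the literal 'x8', then zero or more of a non-word character, then optionally one of [w19] (non-capturing group); then one or more of a word character (non-capturing group).
The match spans [4:30] → '23u71x8@. 9eekcmxec312G9x8'.

'23u71x8@. 9eekcmxec312G9x8'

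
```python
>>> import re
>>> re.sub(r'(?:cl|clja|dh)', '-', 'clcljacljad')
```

'--ja-jad'

Alternation tries branches left to right and keeps the first one that lets the overall match succeed at that position.
Each match is replaced by '-'.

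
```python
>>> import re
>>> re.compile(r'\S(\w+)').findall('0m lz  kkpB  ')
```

['m', 'z', 'kpB']

Pattern: a non-whitespace character; then one or more of a word character (captured).
Matches: at [0:2] match '0m', group 1 = 'm'; at [3:5] match 'lz', group 1 = 'z'; at [7:11] match 'kkpB', group 1 = 'kpB'.
With a single group, `findall` returns only what that group captured — 3 items.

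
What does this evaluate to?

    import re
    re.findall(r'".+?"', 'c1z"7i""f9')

['"7i"']

The `?` after the quantifier makes it lazy — it takes as little as possible before letting the rest of the pattern try.
`findall` yields the raw match text (1 of them) because the pattern has no groups.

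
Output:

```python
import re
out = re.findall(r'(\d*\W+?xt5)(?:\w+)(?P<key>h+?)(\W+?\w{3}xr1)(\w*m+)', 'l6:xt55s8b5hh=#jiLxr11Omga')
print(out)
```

[('6:xt5', 'h', '=#jiLxr1', '1Om')]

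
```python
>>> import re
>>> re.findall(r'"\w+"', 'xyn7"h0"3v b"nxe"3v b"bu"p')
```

['"h0"', '"nxe"', '"bu"']

With no groups in the pattern, `findall` gives back each whole match — 3 here.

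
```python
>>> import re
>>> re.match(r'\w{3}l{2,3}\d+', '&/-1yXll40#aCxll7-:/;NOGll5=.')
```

The pattern matches exactly 3 of a word character, then 2 to 3 of the literal 'l'; then one or more of a digit.
`re.match` only tries the pattern at the start of the string.
Here the string doesn't start with a match, so the call returns None.

None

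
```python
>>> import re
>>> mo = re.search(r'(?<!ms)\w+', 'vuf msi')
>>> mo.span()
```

(0, 3)

A negative assertion filters positions out without eating any characters.
`re.search` scans for the first position where the pattern succeeds.
The match spans [0:3] → 'vuf'.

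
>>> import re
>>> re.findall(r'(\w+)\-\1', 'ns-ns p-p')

['ns', 'p']

After group 1 captures some text, `\1` only succeeds where that same text appears again.
Walking the string: at [0:5] match 'ns-ns', group 1 = 'ns'; at [6:9] match 'p-p', group 1 = 'p'.
`findall` collects group 1 from each match (2 total).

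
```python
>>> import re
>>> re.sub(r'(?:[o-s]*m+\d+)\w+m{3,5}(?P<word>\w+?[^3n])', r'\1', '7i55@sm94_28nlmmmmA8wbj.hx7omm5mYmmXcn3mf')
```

'7i55@A8wbj.hx7omm5mYmmXcn3mf'

The pattern matches zero or more of a character in [o-s], then one or more of the literal 'm', then one or more of a digit (non-capturing group); then one or more of a word character, then 3 to 5 of a literal 'm'; then one or more of a word character (lazy), then any character except [3n] (captured as 'word').
Matches: at [5:20] → 'sm94_28nlmmmmA8'.
The replacement refers to a captured group, so each match is rewritten using its own captured text.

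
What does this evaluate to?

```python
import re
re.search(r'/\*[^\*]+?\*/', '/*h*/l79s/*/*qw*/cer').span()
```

The match spans [0:5] → '/*h*/'.

(0, 5)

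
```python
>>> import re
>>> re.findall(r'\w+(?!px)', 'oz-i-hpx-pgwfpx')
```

['oz', 'i', 'hpx', 'pgwfpx']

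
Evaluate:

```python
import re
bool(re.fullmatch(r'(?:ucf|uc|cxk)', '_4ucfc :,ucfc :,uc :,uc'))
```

`re.fullmatch` requires the pattern to consume the entire string.
Here the pattern can't cover the whole string, so the call returns None, and `bool(None)` is False.

False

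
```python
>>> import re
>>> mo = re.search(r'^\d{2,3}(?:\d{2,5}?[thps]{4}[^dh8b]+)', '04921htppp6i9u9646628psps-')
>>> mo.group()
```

'04921htppp6i9u964662'

The match spans [0:20] → '04921htppp6i9u964662'.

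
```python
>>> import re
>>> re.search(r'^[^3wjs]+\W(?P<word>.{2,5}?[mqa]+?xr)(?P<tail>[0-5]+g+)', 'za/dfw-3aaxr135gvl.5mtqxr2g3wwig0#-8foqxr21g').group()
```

'za/dfw-3aaxr135g'

The pattern matches anchored at the start of the string; then one or more of any character except [3wjs], then a non-word character; then 2 to 5 of any character (lazy), then one or more of one of [mqa] (lazy), then the literal 'xr' (captured as 'word'); then one or more of a character in [0-5], then one or more of a literal 'g' (captured as 'tail').
The match spans [0:16] → 'za/dfw-3aaxr135g'.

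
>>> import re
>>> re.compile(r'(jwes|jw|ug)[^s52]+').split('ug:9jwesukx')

The group in the pattern means `split` returns the separators' captures alongside the pieces.

['', 'ug', 'sukx']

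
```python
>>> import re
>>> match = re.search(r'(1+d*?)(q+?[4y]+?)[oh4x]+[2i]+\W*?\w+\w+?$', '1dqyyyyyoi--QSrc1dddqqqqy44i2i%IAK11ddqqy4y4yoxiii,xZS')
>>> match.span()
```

(34, 54)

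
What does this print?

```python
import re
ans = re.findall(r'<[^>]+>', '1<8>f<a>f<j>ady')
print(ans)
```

['<8>', '<a>', '<j>']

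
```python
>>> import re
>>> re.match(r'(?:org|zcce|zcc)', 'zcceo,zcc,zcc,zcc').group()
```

'zcce'

`re.match` only tries the pattern at the start of the string.
The match spans [0:4] → 'zcce'.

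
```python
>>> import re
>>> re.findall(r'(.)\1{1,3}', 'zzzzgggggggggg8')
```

The backreference `\1` re-matches whatever the first group consumed, character for character.
Walking the string: at [0:4] match 'zzzz', group 1 = 'z'; at [4:8] match 'gggg', group 1 = 'g'; at [8:12] match 'gggg', group 1 = 'g'; at [12:14] match 'gg', group 1 = 'g'.
One capturing group, so `findall` returns just the captured substring from each match — 4 in all.

['z', 'g', 'g', 'g']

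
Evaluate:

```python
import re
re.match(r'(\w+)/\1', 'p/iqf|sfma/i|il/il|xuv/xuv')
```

`\1` is not a pattern — it's the concrete string captured by group 1, re-applied verbatim.
With `match`, the pattern is implicitly anchored at the beginning.
Here the pattern fails at index 0, so the call returns None.

None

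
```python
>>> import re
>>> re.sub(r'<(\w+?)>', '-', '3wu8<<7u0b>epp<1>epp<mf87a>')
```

Every occurrence is swapped for '-'.

'3wu8<-epp-epp-'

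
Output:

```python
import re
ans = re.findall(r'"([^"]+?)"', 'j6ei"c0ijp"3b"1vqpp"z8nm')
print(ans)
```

Walking the string: at [4:11] match '"c0ijp"', group 1 = 'c0ijp'; at [13:20] match '"1vqpp"', group 1 = '1vqpp'.
`findall` collects group 1 from each match (2 total).

['c0ijp', '1vqpp']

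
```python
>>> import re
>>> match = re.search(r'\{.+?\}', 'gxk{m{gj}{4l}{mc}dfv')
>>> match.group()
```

`search` walks the string left to right and returns the first match it finds.
The match spans [3:9] → '{m{gj}'.

'{m{gj}'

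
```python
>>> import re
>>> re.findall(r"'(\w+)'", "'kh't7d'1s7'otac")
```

One capturing group, so `findall` returns just the captured substring from each match — 2 in all.

['kh', '1s7']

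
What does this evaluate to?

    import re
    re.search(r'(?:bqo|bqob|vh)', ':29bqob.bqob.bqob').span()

(3, 6)

Branches in `(...|...)` are attempted left-to-right; the first branch that allows the whole pattern to succeed is taken.
The match spans [3:6] → 'bqo'.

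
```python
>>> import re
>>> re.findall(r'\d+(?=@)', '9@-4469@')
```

Lookahead/lookbehind check context without consuming it, so the matched span excludes the asserted characters.
Walking the string: at [0:1] → '9'; at [3:7] → '4469'.
With no groups in the pattern, `findall` gives back each whole match — 2 here.

['9', '4469']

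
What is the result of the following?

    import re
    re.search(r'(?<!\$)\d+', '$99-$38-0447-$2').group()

'9'

The negative lookahead/lookbehind blocks any match where the forbidden context is present.
`re.search` tries every starting position until one works.
The match spans [2:3] → '9'.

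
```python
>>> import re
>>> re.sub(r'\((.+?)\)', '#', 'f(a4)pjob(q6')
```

Matches: at [1:5] → '(a4)'.
`sub` substitutes '#' at each match site.

'f#pjob(q6'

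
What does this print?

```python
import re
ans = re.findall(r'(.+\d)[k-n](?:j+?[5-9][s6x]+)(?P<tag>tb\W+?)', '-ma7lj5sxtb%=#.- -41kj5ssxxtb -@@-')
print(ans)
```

[('-ma7lj5sxtb%=#.- -41', 'tb ')]

This matches one or more of any character, then a digit (captured); then a character in [k-n]; then one or more of the literal 'j' (lazy), then a character in [5-9], then one or more of one of [s6x] (non-capturing group); then the literal 'tb', then one or more of a non-word character (lazy) (captured as 'tag').
The `?` after the quantifier makes it lazy — it takes as little as possible before letting the rest of the pattern try.
Scanning left to right: at [0:30] match '-ma7lj5sxtb%=#.- -41kj5ssxxtb ', groups = ('-ma7lj5sxtb%=#.- -41', 'tb ').
With 2 capturing groups, `findall` returns a 2-tuple per match.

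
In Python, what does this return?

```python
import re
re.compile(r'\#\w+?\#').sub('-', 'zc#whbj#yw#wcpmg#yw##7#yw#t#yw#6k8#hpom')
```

'zc-yw-yw#-yw-yw-hpom'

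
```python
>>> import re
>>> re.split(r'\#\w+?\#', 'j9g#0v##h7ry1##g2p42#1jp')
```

The string is cut at each match, leaving 4 pieces.

['j9g', '', '', '1jp']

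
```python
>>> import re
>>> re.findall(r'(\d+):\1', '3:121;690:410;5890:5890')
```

`\1` is not a pattern — it's the concrete string captured by group 1, re-applied verbatim.
`findall` collects group 1 from the one match (1 total).

['5890']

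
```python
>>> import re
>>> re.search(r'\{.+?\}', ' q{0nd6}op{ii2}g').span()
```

(2, 8)

The `?` after the quantifier makes it lazy — it takes as little as possible before letting the rest of the pattern try.
The match spans [2:8] → '{0nd6}'.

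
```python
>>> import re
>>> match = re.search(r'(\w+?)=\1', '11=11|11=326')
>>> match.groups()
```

('11',)

A backreference is literal: `\1` must see the identical characters the first group matched.
Unlike `match`, `search` isn't anchored — it looks for the pattern anywhere in the string.
The match spans [0:5] → '11=11'.
Captured: group 1 = '11'.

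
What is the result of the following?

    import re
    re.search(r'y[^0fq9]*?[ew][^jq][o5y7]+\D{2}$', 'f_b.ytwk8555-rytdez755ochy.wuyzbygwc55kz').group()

'ytwk8555-rytdez755ochy.wuyzbygwc55kz'

This matches a literal 'y', then zero or more of any character except [0fq9] (lazy), then one of [ew]; then any character except [jq], then one or more of one of [o5y7], then exactly 2 of a non-digit; then anchored at the end.
Unlike `match`, `search` isn't anchored — it looks for the pattern anywhere in the string.
The match spans [4:40] → 'ytwk8555-rytdez755ochy.wuyzbygwc55kz'.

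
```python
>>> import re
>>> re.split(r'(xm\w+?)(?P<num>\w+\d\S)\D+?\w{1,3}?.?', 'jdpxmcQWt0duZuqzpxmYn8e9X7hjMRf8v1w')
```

Pattern: the literal 'xm', then one or more of a word character (lazy) (captured); then one or more of a word character, then a digit, then a non-whitespace character (captured as 'num'); then one or more of a non-digit (lazy), then 1 to 3 of a word character (lazy), then optionally any character.
Because the quantifier is non-greedy, it stops expanding at the earliest point where the rest of the pattern can succeed.
Matches to split on: at [3:30] → 'xmcQWt0duZuqzpxmYn8e9X7hjMR'.
Because the pattern has a capturing group, `split` also inserts each captured text between the pieces.

['jdp', 'xmc', 'QWt0duZuqzpxmYn8e9X7h', 'f8v1w']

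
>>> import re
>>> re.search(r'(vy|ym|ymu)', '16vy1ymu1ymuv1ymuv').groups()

Unlike `match`, `search` isn't anchored — it looks for the pattern anywhere in the string.
The match spans [2:4] → 'vy'.
Captured: group 1 = 'vy'.

('vy',)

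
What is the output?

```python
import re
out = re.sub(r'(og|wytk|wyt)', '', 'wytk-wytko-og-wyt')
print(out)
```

-o--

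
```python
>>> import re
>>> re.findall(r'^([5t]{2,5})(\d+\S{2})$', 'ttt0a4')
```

Multiple groups make `findall` return tuples — one 2-tuple for the one match.

[('ttt', '0a4')]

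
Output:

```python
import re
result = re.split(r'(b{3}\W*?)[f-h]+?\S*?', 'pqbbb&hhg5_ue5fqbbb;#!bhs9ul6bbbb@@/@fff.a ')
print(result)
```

['pq', 'bbb&', 'hg5_ue5fqbbb;#!bhs9ul6b', 'bbb@@/@', 'ff.a ']

The `?` after the quantifier makes it lazy — it takes as little as possible before letting the rest of the pattern try.
`re.split` interleaves the captured-group text with the surrounding fragments.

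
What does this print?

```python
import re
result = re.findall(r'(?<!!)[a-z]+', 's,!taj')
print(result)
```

`(?!…)`/`(?<!…)` only lets a position through if the neighbouring text does NOT match; no characters are consumed.
No capturing groups, so `findall` returns the 2 full match strings.

['s', 'aj']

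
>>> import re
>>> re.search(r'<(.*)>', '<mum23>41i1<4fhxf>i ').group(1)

'mum23>41i1<4fhxf'

`re.search` tries every starting position until one works.
The match spans [0:18] → '<mum23>41i1<4fhxf>'.
Captured: group 1 = 'mum23>41i1<4fhxf'.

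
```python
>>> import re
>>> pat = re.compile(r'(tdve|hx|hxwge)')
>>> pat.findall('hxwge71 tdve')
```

['hx', 'tdve']

Alternation isn't longest-match — the leftmost alternative that fits at this position is chosen.
With a single group, `findall` returns only what that group captured — 2 items.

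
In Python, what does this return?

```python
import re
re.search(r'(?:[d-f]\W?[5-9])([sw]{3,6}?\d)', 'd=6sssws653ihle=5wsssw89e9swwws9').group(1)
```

Pattern: a character in [d-f], then optionally a non-word character, then a character in [5-9] (non-capturing group); then 3 to 6 of one of [sw] (lazy), then a digit (captured).
Unlike `match`, `search` isn't anchored — it looks for the pattern anywhere in the string.
The match spans [0:9] → 'd=6sssws6'.
Captured: group 1 = 'sssws6'.

'sssws6'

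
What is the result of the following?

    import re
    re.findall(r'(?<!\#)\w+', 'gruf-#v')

The negative lookahead/lookbehind blocks any match where the forbidden context is present.
Walking the string: at [0:4] → 'gruf'.
`findall` yields the raw match text (1 of them) because the pattern has no groups.

['gruf']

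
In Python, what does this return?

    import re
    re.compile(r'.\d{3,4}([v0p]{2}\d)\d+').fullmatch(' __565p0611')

None

For `fullmatch`, every character of the input must be accounted for by the pattern.
Here there's no way to consume every character, so the call returns None.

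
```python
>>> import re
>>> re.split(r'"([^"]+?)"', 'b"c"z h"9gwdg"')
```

['b', 'c', 'z h', '9gwdg', '']

Matches to split on: at [1:4] → '"c"'; at [7:14] → '"9gwdg"'.
With a capturing group present, the delimiter's captured portion is kept in the result list.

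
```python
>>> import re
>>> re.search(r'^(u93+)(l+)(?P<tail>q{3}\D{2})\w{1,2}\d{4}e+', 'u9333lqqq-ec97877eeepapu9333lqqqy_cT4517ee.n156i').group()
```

'u9333lqqq-ec97877eee'

The match spans [0:20] → 'u9333lqqq-ec97877eee'.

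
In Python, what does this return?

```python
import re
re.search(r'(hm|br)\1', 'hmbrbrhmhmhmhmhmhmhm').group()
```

'brbr'

A backreference is literal: `\1` must see the identical characters the first group matched.
`re.search` tries every starting position until one works.
The match spans [2:6] → 'brbr'.
Captured: group 1 = 'br'.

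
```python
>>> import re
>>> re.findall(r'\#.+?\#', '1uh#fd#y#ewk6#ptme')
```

No capturing groups, so `findall` returns the 2 full match strings.

['#fd#', '#ewk6#']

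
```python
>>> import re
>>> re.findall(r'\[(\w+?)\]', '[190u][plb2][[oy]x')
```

Walking the string: at [0:6] match '[190u]', group 1 = '190u'; at [6:12] match '[plb2]', group 1 = 'plb2'; at [13:17] match '[oy]', group 1 = 'oy'.
Because there's exactly one group, `findall` drops the full match and keeps group 1 from each hit.

['190u', 'plb2', 'oy']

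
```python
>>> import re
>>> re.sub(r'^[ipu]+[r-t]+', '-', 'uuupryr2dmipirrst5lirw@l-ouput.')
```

'-yr2dmipirrst5lirw@l-ouput.'

Pattern: anchored at the start of the string; then one or more of one of [ipu]; then one or more of a character in [r-t].
Matches: at [0:5] → 'uuupr'.
Each match is replaced by '-'.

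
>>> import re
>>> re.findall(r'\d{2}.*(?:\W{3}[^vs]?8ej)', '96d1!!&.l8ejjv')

['96d1!!&.l8ej']

The pattern matches exactly 2 of a digit, then zero or more of any character; then exactly 3 of a non-word character, then optionally any character except [vs], then the literal '8ej' (non-capturing group).
Scanning left to right: at [0:12] → '96d1!!&.l8ej'.
`findall` yields the raw match text (1 of them) because the pattern has no groups.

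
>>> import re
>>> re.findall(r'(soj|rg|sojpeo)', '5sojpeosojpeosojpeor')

['soj', 'soj', 'soj']

The regex engine tests alternatives in the order written; an earlier branch that matches wins even if a later one would match more.
`findall` collects group 1 from each match (3 total).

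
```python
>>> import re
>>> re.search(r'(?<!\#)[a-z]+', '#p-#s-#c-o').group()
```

A negative assertion filters positions out without eating any characters.
`re.search` tries every starting position until one works.
The match spans [9:10] → 'o'.

'o'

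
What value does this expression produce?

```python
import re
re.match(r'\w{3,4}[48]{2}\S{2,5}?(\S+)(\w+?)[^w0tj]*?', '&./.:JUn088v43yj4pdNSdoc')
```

`re.match` won't scan ahead — the pattern has to work from the very first character.
Here the pattern fails at index 0, so the call returns None.

None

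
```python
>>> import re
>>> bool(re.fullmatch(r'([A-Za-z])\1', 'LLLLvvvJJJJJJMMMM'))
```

False

`\1` has to match the exact text group 1 already captured.
`re.fullmatch` is like wrapping the pattern in `^…$` (in single-line mode).
Here there's no way to consume every character, so the call returns None, and `bool(None)` is False.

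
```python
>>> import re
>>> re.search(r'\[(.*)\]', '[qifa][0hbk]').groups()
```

('qifa][0hbk',)

The match spans [0:12] → '[qifa][0hbk]'.
Captured: group 1 = 'qifa][0hbk'.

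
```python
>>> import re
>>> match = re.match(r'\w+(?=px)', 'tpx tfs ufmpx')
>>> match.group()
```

`re.match` only tries the pattern at the start of the string.
The match spans [0:1] → 't'.

't'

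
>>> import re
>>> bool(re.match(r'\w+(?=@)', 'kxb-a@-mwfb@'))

False

Lookahead/lookbehind check context without consuming it, so the matched span excludes the asserted characters.
`re.match` only tries the pattern at the start of the string.
Here position 0 doesn't satisfy it, so the call returns None, and `bool(None)` is False.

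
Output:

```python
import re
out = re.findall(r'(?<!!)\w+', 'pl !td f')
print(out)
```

The negative lookahead/lookbehind blocks any match where the forbidden context is present.
Walking the string: at [0:2] → 'pl'; at [5:6] → 'd'; at [7:8] → 'f'.
`findall` yields the raw match text (3 of them) because the pattern has no groups.

['pl', 'd', 'f']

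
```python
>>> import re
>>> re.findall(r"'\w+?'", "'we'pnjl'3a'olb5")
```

Walking the string: at [0:4] → "'we'"; at [8:12] → "'3a'".
`findall` yields the raw match text (2 of them) because the pattern has no groups.

["'we'", "'3a'"]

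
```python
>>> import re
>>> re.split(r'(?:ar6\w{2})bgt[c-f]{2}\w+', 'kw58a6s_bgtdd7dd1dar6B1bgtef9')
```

['kw58a6s_bgtdd7dd1d', '']

Pattern: the literal 'ar6', then exactly 2 of a word character (non-capturing group); then the literal 'bgt', then exactly 2 of a character in [c-f], then one or more of a word character.
Matches to split on: at [18:29] → 'ar6B1bgtef9'.
The string is cut at each match, leaving 2 pieces.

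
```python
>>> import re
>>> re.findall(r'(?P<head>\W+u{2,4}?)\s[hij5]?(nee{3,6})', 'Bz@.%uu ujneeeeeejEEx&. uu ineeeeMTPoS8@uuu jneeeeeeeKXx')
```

[('&. uu', 'neeee'), ('@uuu', 'neeeeeee')]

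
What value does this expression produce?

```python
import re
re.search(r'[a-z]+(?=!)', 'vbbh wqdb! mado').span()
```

The positive lookaround only admits positions where the adjacent text matches; those characters stay outside the span.
The match spans [5:9] → 'wqdb'.

(5, 9)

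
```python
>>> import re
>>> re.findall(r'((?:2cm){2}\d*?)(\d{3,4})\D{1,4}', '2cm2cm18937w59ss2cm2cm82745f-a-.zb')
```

[('2cm2cm1', '8937'), ('2cm2cm8', '2745')]

A non-greedy quantifier consumes as few characters as it can — just enough that the remainder of the pattern still matches from where it stops; whatever follows it matches normally.
With 2 capturing groups, `findall` returns a 2-tuple per match.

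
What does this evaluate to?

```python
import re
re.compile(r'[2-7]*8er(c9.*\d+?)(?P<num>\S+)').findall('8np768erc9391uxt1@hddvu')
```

[('c9391uxt1', '@hddvu')]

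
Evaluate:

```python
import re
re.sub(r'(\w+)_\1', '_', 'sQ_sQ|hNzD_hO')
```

'_|hNzD_hO'

The backreference `\1` re-matches whatever the first group consumed, character for character.
`sub` substitutes '_' at each match site.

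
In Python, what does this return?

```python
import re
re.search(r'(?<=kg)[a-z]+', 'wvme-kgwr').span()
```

(7, 9)

The lookaround is zero-width — it requires the adjacent text to match without consuming it, so the asserted text isn't part of the match.
`re.search` tries every starting position until one works.
The match spans [7:9] → 'wr'.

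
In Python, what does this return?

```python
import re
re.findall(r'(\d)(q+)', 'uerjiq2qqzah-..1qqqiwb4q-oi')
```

Pattern: a digit (captured); then one or more of a literal 'q' (captured).
Matches: at [6:9] match '2qq', groups = ('2', 'qq'); at [15:19] match '1qqq', groups = ('1', 'qqq'); at [22:24] match '4q', groups = ('4', 'q').
2 groups means each result is a tuple of 2 captured strings — 3 here.

[('2', 'qq'), ('1', 'qqq'), ('4', 'q')]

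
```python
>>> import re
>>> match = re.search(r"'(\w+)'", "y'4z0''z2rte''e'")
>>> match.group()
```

"'4z0'"

`re.search` tries every starting position until one works.
The match spans [1:6] → "'4z0'".
Captured: group 1 = '4z0'.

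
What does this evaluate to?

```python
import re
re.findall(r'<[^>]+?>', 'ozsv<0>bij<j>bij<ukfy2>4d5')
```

['<0>', '<j>', '<ukfy2>']

Walking the string: at [4:7] → '<0>'; at [10:13] → '<j>'; at [16:23] → '<ukfy2>'.
Since nothing is captured, `findall` lists the 3 matched substrings directly.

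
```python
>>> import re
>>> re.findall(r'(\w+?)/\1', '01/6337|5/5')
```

['5']

`\1` has to match the exact text group 1 already captured.
Matches: at [8:11] match '5/5', group 1 = '5'.
One capturing group, so `findall` returns just the captured substring from the one match — 1 in all.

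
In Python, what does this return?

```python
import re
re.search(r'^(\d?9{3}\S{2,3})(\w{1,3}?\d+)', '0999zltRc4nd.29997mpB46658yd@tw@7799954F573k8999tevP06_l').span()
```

(0, 10)

Pattern: anchored at the start of the string; then optionally a digit, then exactly 3 of the literal '9', then 2 to 3 of a non-whitespace character (captured); then 1 to 3 of a word character (lazy), then one or more of a digit (captured).
`search` walks the string left to right and returns the first match it finds.
The match spans [0:10] → '0999zltRc4'.
Captured: group 1 = '0999zlt', group 2 = 'Rc4'.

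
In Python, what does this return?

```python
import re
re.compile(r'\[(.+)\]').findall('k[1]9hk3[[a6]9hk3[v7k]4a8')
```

Matches: at [1:22] match '[1]9hk3[[a6]9hk3[v7k]', group 1 = '1]9hk3[[a6]9hk3[v7k'.
One capturing group, so `findall` returns just the captured substring from the one match — 1 in all.

['1]9hk3[[a6]9hk3[v7k']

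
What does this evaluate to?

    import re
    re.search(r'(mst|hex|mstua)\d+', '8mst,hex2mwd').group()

The match spans [5:9] → 'hex2'.

'hex2'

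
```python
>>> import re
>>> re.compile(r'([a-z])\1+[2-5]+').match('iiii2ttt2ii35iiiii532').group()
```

`re.match` won't scan ahead — the pattern has to work from the very first character.
The match spans [0:5] → 'iiii2'.

'iiii2'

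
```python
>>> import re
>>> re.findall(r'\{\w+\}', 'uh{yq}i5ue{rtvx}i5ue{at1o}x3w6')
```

['{yq}', '{rtvx}', '{at1o}']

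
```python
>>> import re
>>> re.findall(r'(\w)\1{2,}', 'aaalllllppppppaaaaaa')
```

['a', 'l', 'p', 'a']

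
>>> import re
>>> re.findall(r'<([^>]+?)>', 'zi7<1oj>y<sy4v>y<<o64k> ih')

Matches: at [3:8] match '<1oj>', group 1 = '1oj'; at [9:15] match '<sy4v>', group 1 = 'sy4v'; at [16:23] match '<<o64k>', group 1 = '<o64k'.
With a single group, `findall` returns only what that group captured — 3 items.

['1oj', 'sy4v', '<o64k']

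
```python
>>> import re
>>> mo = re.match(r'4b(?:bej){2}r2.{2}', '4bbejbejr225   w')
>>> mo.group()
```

'4bbejbejr225'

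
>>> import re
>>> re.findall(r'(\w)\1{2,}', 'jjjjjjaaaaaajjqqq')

['j', 'a', 'q']

The backreference `\1` re-matches whatever the first group consumed, character for character.
Because there's exactly one group, `findall` drops the full match and keeps group 1 from each hit.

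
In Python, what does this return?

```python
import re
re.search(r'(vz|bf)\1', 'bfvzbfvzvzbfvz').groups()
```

('vz',)

The match spans [6:10] → 'vzvz'.
Captured: group 1 = 'vz'.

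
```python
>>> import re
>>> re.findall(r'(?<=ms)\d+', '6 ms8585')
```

The lookaround is zero-width — it requires the adjacent text to match without consuming it, so the asserted text isn't part of the match.
Walking the string: at [4:8] → '8585'.
No capturing groups, so `findall` returns the 1 full match string.

['8585']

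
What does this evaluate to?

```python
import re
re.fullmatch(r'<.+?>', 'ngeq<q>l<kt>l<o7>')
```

`fullmatch` succeeds only if the pattern covers the string from start to end.
Here the pattern can't cover the whole string, so the call returns None.

None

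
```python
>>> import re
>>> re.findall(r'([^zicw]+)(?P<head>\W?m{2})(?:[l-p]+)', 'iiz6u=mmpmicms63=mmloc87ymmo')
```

[('6u=', 'mm'), ('ms63=', 'mm'), ('87y', 'mm')]

This matches one or more of any character except [zicw] (captured); then optionally a non-word character, then exactly 2 of a literal 'm' (captured as 'head'); then one or more of a character in [l-p] (non-capturing group).
Scanning left to right: at [3:10] match '6u=mmpm', groups = ('6u=', 'mm'); at [12:21] match 'ms63=mmlo', groups = ('ms63=', 'mm'); at [22:28] match '87ymmo', groups = ('87y', 'mm').
Multiple groups make `findall` return tuples — one 2-tuple for each match.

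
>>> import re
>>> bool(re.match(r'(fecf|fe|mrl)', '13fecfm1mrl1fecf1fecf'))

False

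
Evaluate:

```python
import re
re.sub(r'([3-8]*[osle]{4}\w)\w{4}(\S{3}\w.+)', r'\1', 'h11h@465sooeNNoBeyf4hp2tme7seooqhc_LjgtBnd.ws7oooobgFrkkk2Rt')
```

Each match is replaced using the text its own group 1 captured.

'h11h@465sooeN'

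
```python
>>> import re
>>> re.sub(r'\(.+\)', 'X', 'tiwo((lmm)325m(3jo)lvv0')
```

Matches: at [4:19] → '((lmm)325m(3jo)'.
Every occurrence is swapped for 'X'.

'tiwoXlvv0'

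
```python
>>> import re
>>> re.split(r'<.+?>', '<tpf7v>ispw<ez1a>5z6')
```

['', 'ispw', '5z6']

Because the quantifier is non-greedy, it stops expanding at the earliest point where the rest of the pattern can succeed.
The string is cut at each match, leaving 3 pieces.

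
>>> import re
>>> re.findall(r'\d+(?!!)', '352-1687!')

The negative lookahead/lookbehind blocks any match where the forbidden context is present.
No capturing groups, so `findall` returns the 2 full match strings.

['352', '168']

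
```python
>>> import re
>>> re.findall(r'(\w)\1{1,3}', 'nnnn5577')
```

['n', '5', '7']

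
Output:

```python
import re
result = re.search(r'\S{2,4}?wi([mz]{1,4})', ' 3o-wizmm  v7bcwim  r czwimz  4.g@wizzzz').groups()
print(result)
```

Pattern: 2 to 4 of a non-whitespace character (lazy), then the literal 'wi'; then 1 to 4 of one of [mz] (captured).
`re.search` tries every starting position until one works.
The match spans [1:9] → '3o-wizmm'.
Captured: group 1 = 'zmm'.

('zmm',)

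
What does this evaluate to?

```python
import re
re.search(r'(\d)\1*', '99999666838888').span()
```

(0, 5)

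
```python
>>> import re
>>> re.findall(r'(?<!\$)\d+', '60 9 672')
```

['60', '9', '672']

A negative assertion filters positions out without eating any characters.
With no groups in the pattern, `findall` gives back each whole match — 3 here.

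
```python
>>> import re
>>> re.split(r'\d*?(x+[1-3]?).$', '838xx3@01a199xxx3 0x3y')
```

['838xx3@01a199xxx3 ', 'x3', '']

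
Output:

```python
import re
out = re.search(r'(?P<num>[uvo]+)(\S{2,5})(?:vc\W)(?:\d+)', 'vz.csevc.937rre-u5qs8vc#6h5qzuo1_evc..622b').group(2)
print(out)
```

z.cse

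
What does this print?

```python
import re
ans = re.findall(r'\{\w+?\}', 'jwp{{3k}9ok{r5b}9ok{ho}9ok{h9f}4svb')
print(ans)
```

Matches: at [4:8] → '{3k}'; at [11:16] → '{r5b}'; at [19:23] → '{ho}'; at [26:31] → '{h9f}'.
With no groups in the pattern, `findall` gives back each whole match — 4 here.

['{3k}', '{r5b}', '{ho}', '{h9f}']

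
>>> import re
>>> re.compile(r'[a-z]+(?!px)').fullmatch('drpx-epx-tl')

`re.fullmatch` is like wrapping the pattern in `^…$` (in single-line mode).
Here there's no way to consume every character, so the call returns None.

None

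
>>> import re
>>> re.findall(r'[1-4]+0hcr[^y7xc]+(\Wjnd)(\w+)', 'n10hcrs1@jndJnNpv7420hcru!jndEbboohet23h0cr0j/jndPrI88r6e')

The pattern matches one or more of a character in [1-4]; then the literal '0h', then the literal 'cr', then one or more of any character except [y7xc]; then a non-word character, then the literal 'jnd' (captured); then one or more of a word character (captured).
Scanning left to right: at [1:25] match '10hcrs1@jndJnNpv7420hcru', groups = ('@jnd', 'JnNpv7420hcru').
2 groups means the one result is a tuple of 2 captured strings — 1 here.

[('@jnd', 'JnNpv7420hcru')]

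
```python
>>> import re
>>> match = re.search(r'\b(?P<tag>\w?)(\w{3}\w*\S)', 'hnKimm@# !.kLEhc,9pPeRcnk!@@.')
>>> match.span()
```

This matches a word boundary (`\b`, zero-width); then optionally a word character (captured as 'tag'); then exactly 3 of a word character, then zero or more of a word character, then a non-whitespace character (captured).
`re.search` tries every starting position until one works.
The match spans [0:7] → 'hnKimm@'.
Captured: group 1 = 'h', group 2 = 'nKimm@'.

(0, 7)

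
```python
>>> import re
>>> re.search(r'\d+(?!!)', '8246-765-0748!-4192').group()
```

'8246'

The negative lookahead/lookbehind blocks any match where the forbidden context is present.
The match spans [0:4] → '8246'.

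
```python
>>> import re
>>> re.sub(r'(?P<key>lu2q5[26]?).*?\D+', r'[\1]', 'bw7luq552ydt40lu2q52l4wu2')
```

'bw7luq552ydt40[lu2q52]4wu2'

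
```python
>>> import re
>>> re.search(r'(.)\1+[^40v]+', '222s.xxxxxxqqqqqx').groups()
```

('2',)

The match spans [0:17] → '222s.xxxxxxqqqqqx'.
Captured: group 1 = '2'.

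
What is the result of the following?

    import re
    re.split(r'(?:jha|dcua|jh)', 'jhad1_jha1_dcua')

['', 'd1_', '1_', '']

`|` is ordered: at each position the engine commits to the first alternative that works.
Matches to split on: at [0:3] → 'jha'; at [6:9] → 'jha'; at [11:15] → 'dcua'.
The string is cut at each match, leaving 4 pieces.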